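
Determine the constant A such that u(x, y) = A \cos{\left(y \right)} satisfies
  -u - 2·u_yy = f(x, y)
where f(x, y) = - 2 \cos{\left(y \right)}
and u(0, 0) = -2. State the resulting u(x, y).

Substitute the ansatz u = A \cos{\left(y \right)} into the left-hand side.
Derivatives of the ansatz:
  u_yy = - A \cos{\left(y \right)}
Term by term:
  -u = - A \cos{\left(y \right)}
  -2·u_yy = 2 A \cos{\left(y \right)}
So the left-hand side equals
  A \cos{\left(y \right)}
This must equal f(x, y) = - 2 \cos{\left(y \right)} identically.
Matching coefficients of the independent functions:
  [\cos{\left(y \right)}]:  A = -2
Solving: A = -2.
Check against the point condition:
  u(0, 0) = -2  ⟹  A = -2  ✓
Hence u(x, y) = - 2 \cos{\left(y \right)}.

Answer: u(x, y) = - 2 \cos{\left(y \right)}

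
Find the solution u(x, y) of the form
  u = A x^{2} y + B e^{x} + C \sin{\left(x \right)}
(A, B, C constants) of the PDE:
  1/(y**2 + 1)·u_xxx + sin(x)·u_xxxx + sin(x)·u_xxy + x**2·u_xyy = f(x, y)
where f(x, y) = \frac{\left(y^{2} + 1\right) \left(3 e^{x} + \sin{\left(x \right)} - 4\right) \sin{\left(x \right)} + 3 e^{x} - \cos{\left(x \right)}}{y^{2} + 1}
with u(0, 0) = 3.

Substitute the ansatz u = A x^{2} y + B e^{x} + C \sin{\left(x \right)} into the left-hand side.
Derivatives of the ansatz:
  u_xxx = B e^{x} - C \cos{\left(x \right)}
  u_xxxx = B e^{x} + C \sin{\left(x \right)}
  u_xxy = 2 A
  u_xyy = 0
Term by term:
  1/(y**2 + 1)·u_xxx = \frac{B e^{x}}{y^{2} + 1} - \frac{C \cos{\left(x \right)}}{y^{2} + 1}
  sin(x)·u_xxxx = B e^{x} \sin{\left(x \right)} + C \sin^{2}{\left(x \right)}
  sin(x)·u_xxy = 2 A \sin{\left(x \right)}
  x**2·u_xyy = 0
So the left-hand side equals
  2 A \sin{\left(x \right)} + B e^{x} \sin{\left(x \right)} + \frac{B e^{x}}{y^{2} + 1} + C \sin^{2}{\left(x \right)} - \frac{C \cos{\left(x \right)}}{y^{2} + 1}
This must equal f(x, y) identically; expanded, f = 3 e^{x} \sin{\left(x \right)} + \sin^{2}{\left(x \right)} - 4 \sin{\left(x \right)} + \frac{3 e^{x}}{y^{2} + 1} - \frac{\cos{\left(x \right)}}{y^{2} + 1}.
Matching coefficients of the independent functions:
  [\frac{e^{x}}{y^{2} + 1}, e^{x} \sin{\left(x \right)}]:  B = 3
  [\frac{\cos{\left(x \right)}}{y^{2} + 1}]:  - C = -1
  [\sin{\left(x \right)}]:  2 A = -4
  [\sin^{2}{\left(x \right)}]:  C = 1
Solving: A = -2, B = 3, C = 1.
Check against the point condition:
  u(0, 0) = 3  ⟹  B = 3  ✓
Hence u(x, y) = - 2 x^{2} y + 3 e^{x} + \sin{\left(x \right)}.

Answer: u(x, y) = - 2 x^{2} y + 3 e^{x} + \sin{\left(x \right)}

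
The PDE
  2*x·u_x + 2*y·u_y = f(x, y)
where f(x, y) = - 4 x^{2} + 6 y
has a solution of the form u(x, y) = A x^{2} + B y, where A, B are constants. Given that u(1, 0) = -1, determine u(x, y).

Answer: u(x, y) = - x^{2} + 3 y

Derivation:
Substitute the ansatz u = A x^{2} + B y into the left-hand side.
Derivatives of the ansatz:
  u_x = 2 A x
  u_y = B
Term by term:
  2*x·u_x = 4 A x^{2}
  2*y·u_y = 2 B y
So the left-hand side equals
  4 A x^{2} + 2 B y
This must equal f(x, y) = - 4 x^{2} + 6 y identically.
Matching coefficients of the independent functions:
  [x^{2}]:  4 A = -4
  [y]:  2 B = 6
Solving: A = -1, B = 3.
Check against the point condition:
  u(1, 0) = -1  ⟹  A = -1  ✓
Hence u(x, y) = - x^{2} + 3 y.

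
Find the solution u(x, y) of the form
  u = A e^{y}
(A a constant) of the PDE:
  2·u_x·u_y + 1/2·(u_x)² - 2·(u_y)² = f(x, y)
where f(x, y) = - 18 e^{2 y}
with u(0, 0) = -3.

Answer: u(x, y) = - 3 e^{y}

Derivation:
Substitute the ansatz u = A e^{y} into the left-hand side.
Derivatives of the ansatz:
  u_x = 0
  u_y = A e^{y}
Term by term:
  2·u_x·u_y = 0
  1/2·(u_x)² = 0
  -2·(u_y)² = - 2 A^{2} e^{2 y}
So the left-hand side equals
  - 2 A^{2} e^{2 y}
This must equal f(x, y) = - 18 e^{2 y} identically.
Matching coefficients of the independent functions:
  [e^{2 y}]:  - 2 A^{2} = -18
These equations allow (A) = (-3) or (3).
Impose the point condition(s):
  u(0, 0) = -3  ⟹  A = -3
Only A = -3 satisfies everything.
Hence u(x, y) = - 3 e^{y}.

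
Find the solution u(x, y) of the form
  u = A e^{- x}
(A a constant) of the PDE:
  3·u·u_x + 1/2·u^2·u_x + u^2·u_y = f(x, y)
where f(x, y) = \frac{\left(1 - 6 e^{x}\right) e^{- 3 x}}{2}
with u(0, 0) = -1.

Substitute the ansatz u = A e^{- x} into the left-hand side.
Derivatives of the ansatz:
  u_x = - A e^{- x}
  u_y = 0
Term by term:
  3·u·u_x = - 3 A^{2} e^{- 2 x}
  1/2·u^2·u_x = - \frac{A^{3} e^{- 3 x}}{2}
  u^2·u_y = 0
So the left-hand side equals
  - \frac{A^{3} e^{- 3 x}}{2} - 3 A^{2} e^{- 2 x}
This must equal f(x, y) = \frac{\left(1 - 6 e^{x}\right) e^{- 3 x}}{2} identically.
Matching coefficients of the independent functions:
  [e^{- 3 x}]:  - \frac{A^{3}}{2} = \frac{1}{2}
  [e^{- 2 x}]:  - 3 A^{2} = -3
Solving: A = -1.
Check against the point condition:
  u(0, 0) = -1  ⟹  A = -1  ✓
Hence u(x, y) = - e^{- x}.

Answer: u(x, y) = - e^{- x}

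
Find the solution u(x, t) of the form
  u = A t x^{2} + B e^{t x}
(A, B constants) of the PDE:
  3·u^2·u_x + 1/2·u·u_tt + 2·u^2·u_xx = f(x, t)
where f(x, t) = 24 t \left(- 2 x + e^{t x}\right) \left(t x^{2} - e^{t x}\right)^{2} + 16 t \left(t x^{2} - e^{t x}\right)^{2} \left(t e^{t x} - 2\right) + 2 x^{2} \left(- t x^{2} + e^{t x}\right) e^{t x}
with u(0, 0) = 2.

Substitute the ansatz u = A t x^{2} + B e^{t x} into the left-hand side.
Derivatives of the ansatz:
  u_x = 2 A t x + B t e^{t x}
  u_tt = B x^{2} e^{t x}
  u_xx = 2 A t + B t^{2} e^{t x}
Term by term:
  3·u^2·u_x = 6 A^{3} t^{3} x^{5} + 3 A^{2} B t^{3} x^{4} e^{t x} + 12 A^{2} B t^{2} x^{3} e^{t x} + 6 A B^{2} t^{2} x^{2} e^{2 t x} + 6 A B^{2} t x e^{2 t x} + 3 B^{3} t e^{3 t x}
  1/2·u·u_tt = \frac{A B t x^{4} e^{t x}}{2} + \frac{B^{2} x^{2} e^{2 t x}}{2}
  2·u^2·u_xx = 4 A^{3} t^{3} x^{4} + 2 A^{2} B t^{4} x^{4} e^{t x} + 8 A^{2} B t^{2} x^{2} e^{t x} + 4 A B^{2} t^{3} x^{2} e^{2 t x} + 4 A B^{2} t e^{2 t x} + 2 B^{3} t^{2} e^{3 t x}
So the left-hand side equals
  6 A^{3} t^{3} x^{5} + 4 A^{3} t^{3} x^{4} + 2 A^{2} B t^{4} x^{4} e^{t x} + 3 A^{2} B t^{3} x^{4} e^{t x} + 12 A^{2} B t^{2} x^{3} e^{t x} + 8 A^{2} B t^{2} x^{2} e^{t x} + 4 A B^{2} t^{3} x^{2} e^{2 t x} + 6 A B^{2} t^{2} x^{2} e^{2 t x} + 6 A B^{2} t x e^{2 t x} + 4 A B^{2} t e^{2 t x} + \frac{A B t x^{4} e^{t x}}{2} + 2 B^{3} t^{2} e^{3 t x} + 3 B^{3} t e^{3 t x} + \frac{B^{2} x^{2} e^{2 t x}}{2}
This must equal f(x, t) identically; expanded, f = 16 t^{4} x^{4} e^{t x} - 48 t^{3} x^{5} + 24 t^{3} x^{4} e^{t x} - 32 t^{3} x^{4} - 32 t^{3} x^{2} e^{2 t x} + 96 t^{2} x^{3} e^{t x} - 48 t^{2} x^{2} e^{2 t x} + 64 t^{2} x^{2} e^{t x} + 16 t^{2} e^{3 t x} - 2 t x^{4} e^{t x} - 48 t x e^{2 t x} + 24 t e^{3 t x} - 32 t e^{2 t x} + 2 x^{2} e^{2 t x}.
Matching coefficients of the independent functions:
  [t e^{2 t x}, t^{3} x^{2} e^{2 t x}]:  4 A B^{2} = -32
  [t e^{3 t x}]:  3 B^{3} = 24
  [t^{2} e^{3 t x}]:  2 B^{3} = 16
  [t^{3} x^{4}]:  4 A^{3} = -32
  [t^{3} x^{5}]:  6 A^{3} = -48
  [x^{2} e^{2 t x}]:  \frac{B^{2}}{2} = 2
  [t x e^{2 t x}, t^{2} x^{2} e^{2 t x}]:  6 A B^{2} = -48
  [t x^{4} e^{t x}]:  \frac{A B}{2} = -2
  [t^{2} x^{2} e^{t x}]:  8 A^{2} B = 64
  [t^{2} x^{3} e^{t x}]:  12 A^{2} B = 96
  [t^{3} x^{4} e^{t x}]:  3 A^{2} B = 24
  [t^{4} x^{4} e^{t x}]:  2 A^{2} B = 16
Solving: A = -2, B = 2.
Check against the point condition:
  u(0, 0) = 2  ⟹  B = 2  ✓
Hence u(x, t) = - 2 t x^{2} + 2 e^{t x}.

Answer: u(x, t) = - 2 t x^{2} + 2 e^{t x}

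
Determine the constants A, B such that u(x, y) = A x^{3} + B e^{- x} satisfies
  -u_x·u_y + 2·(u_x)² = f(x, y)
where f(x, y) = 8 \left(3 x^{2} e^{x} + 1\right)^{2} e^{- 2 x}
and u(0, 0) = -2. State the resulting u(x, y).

Substitute the ansatz u = A x^{3} + B e^{- x} into the left-hand side.
Derivatives of the ansatz:
  u_x = 3 A x^{2} - B e^{- x}
  u_y = 0
Term by term:
  -u_x·u_y = 0
  2·(u_x)² = 18 A^{2} x^{4} - 12 A B x^{2} e^{- x} + 2 B^{2} e^{- 2 x}
So the left-hand side equals
  18 A^{2} x^{4} - 12 A B x^{2} e^{- x} + 2 B^{2} e^{- 2 x}
This must equal f(x, y) identically; expanded, f = 72 x^{4} + 48 x^{2} e^{- x} + 8 e^{- 2 x}.
Matching coefficients of the independent functions:
  [x^{4}]:  18 A^{2} = 72
  [x^{2} e^{- x}]:  - 12 A B = 48
  [e^{- 2 x}]:  2 B^{2} = 8
These equations allow (A, B) = (-2, 2) or (2, -2).
Impose the point condition(s):
  u(0, 0) = -2  ⟹  B = -2
Only A = 2, B = -2 satisfies everything.
Hence u(x, y) = 2 x^{3} - 2 e^{- x}.

Answer: u(x, y) = 2 x^{3} - 2 e^{- x}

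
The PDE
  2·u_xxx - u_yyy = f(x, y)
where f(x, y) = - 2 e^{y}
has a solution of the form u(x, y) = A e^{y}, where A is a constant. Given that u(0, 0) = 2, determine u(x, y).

Substitute the ansatz u = A e^{y} into the left-hand side.
Derivatives of the ansatz:
  u_xxx = 0
  u_yyy = A e^{y}
Term by term:
  2·u_xxx = 0
  -u_yyy = - A e^{y}
So the left-hand side equals
  - A e^{y}
This must equal f(x, y) = - 2 e^{y} identically.
Matching coefficients of the independent functions:
  [e^{y}]:  - A = -2
Solving: A = 2.
Check against the point condition:
  u(0, 0) = 2  ⟹  A = 2  ✓
Hence u(x, y) = 2 e^{y}.

Answer: u(x, y) = 2 e^{y}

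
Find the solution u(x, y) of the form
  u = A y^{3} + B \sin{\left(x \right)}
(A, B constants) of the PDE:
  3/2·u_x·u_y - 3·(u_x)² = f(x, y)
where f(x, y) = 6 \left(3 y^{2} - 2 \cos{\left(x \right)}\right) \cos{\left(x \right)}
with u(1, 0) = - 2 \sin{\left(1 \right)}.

Substitute the ansatz u = A y^{3} + B \sin{\left(x \right)} into the left-hand side.
Derivatives of the ansatz:
  u_x = B \cos{\left(x \right)}
  u_y = 3 A y^{2}
Term by term:
  3/2·u_x·u_y = \frac{9 A B y^{2} \cos{\left(x \right)}}{2}
  -3·(u_x)² = - 3 B^{2} \cos^{2}{\left(x \right)}
So the left-hand side equals
  \frac{9 A B y^{2} \cos{\left(x \right)}}{2} - 3 B^{2} \cos^{2}{\left(x \right)}
This must equal f(x, y) identically; expanded, f = 18 y^{2} \cos{\left(x \right)} - 12 \cos^{2}{\left(x \right)}.
Matching coefficients of the independent functions:
  [y^{2} \cos{\left(x \right)}]:  \frac{9 A B}{2} = 18
  [\cos^{2}{\left(x \right)}]:  - 3 B^{2} = -12
These equations allow (A, B) = (-2, -2) or (2, 2).
Impose the point condition(s):
  u(1, 0) = - 2 \sin{\left(1 \right)}  ⟹  B \sin{\left(1 \right)} = - 2 \sin{\left(1 \right)}
Only A = -2, B = -2 satisfies everything.
Hence u(x, y) = - 2 y^{3} - 2 \sin{\left(x \right)}.

Answer: u(x, y) = - 2 y^{3} - 2 \sin{\left(x \right)}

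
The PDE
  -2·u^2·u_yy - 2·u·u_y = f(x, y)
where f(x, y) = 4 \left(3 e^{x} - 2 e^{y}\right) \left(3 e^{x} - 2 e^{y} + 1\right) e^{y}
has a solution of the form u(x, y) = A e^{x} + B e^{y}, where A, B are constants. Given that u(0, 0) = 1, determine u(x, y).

Substitute the ansatz u = A e^{x} + B e^{y} into the left-hand side.
Derivatives of the ansatz:
  u_yy = B e^{y}
  u_y = B e^{y}
Term by term:
  -2·u^2·u_yy = - 2 A^{2} B e^{2 x} e^{y} - 4 A B^{2} e^{x} e^{2 y} - 2 B^{3} e^{3 y}
  -2·u·u_y = - 2 A B e^{x} e^{y} - 2 B^{2} e^{2 y}
So the left-hand side equals
  - 2 A^{2} B e^{2 x} e^{y} - 4 A B^{2} e^{x} e^{2 y} - 2 A B e^{x} e^{y} - 2 B^{3} e^{3 y} - 2 B^{2} e^{2 y}
This must equal f(x, y) identically; expanded, f = 36 e^{2 x} e^{y} - 48 e^{x} e^{2 y} + 12 e^{x} e^{y} + 16 e^{3 y} - 8 e^{2 y}.
Matching coefficients of the independent functions:
  [e^{x} e^{y}]:  - 2 A B = 12
  [e^{x} e^{2 y}]:  - 4 A B^{2} = -48
  [e^{2 x} e^{y}]:  - 2 A^{2} B = 36
  [e^{2 y}]:  - 2 B^{2} = -8
  [e^{3 y}]:  - 2 B^{3} = 16
Solving: A = 3, B = -2.
Check against the point condition:
  u(0, 0) = 1  ⟹  A + B = 1  ✓
Hence u(x, y) = 3 e^{x} - 2 e^{y}.

Answer: u(x, y) = 3 e^{x} - 2 e^{y}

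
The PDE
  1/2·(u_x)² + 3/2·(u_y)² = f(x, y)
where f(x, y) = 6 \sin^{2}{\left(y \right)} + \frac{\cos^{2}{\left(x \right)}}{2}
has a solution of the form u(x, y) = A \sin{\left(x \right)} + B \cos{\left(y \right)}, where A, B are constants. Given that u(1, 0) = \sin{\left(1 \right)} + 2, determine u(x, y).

Substitute the ansatz u = A \sin{\left(x \right)} + B \cos{\left(y \right)} into the left-hand side.
Derivatives of the ansatz:
  u_x = A \cos{\left(x \right)}
  u_y = - B \sin{\left(y \right)}
Term by term:
  1/2·(u_x)² = \frac{A^{2} \cos^{2}{\left(x \right)}}{2}
  3/2·(u_y)² = \frac{3 B^{2} \sin^{2}{\left(y \right)}}{2}
So the left-hand side equals
  \frac{A^{2} \cos^{2}{\left(x \right)}}{2} + \frac{3 B^{2} \sin^{2}{\left(y \right)}}{2}
This must equal f(x, y) = 6 \sin^{2}{\left(y \right)} + \frac{\cos^{2}{\left(x \right)}}{2} identically.
Matching coefficients of the independent functions:
  [\sin^{2}{\left(y \right)}]:  \frac{3 B^{2}}{2} = 6
  [\cos^{2}{\left(x \right)}]:  \frac{A^{2}}{2} = \frac{1}{2}
These equations allow (A, B) = (-1, -2) or (-1, 2) or (1, -2) or (1, 2).
Impose the point condition(s):
  u(1, 0) = \sin{\left(1 \right)} + 2  ⟹  A \sin{\left(1 \right)} + B = \sin{\left(1 \right)} + 2
Only A = 1, B = 2 satisfies everything.
Hence u(x, y) = \sin{\left(x \right)} + 2 \cos{\left(y \right)}.

Answer: u(x, y) = \sin{\left(x \right)} + 2 \cos{\left(y \right)}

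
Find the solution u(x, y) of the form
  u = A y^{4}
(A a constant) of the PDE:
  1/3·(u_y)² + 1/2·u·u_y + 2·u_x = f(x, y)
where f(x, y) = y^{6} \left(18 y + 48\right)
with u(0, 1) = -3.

Answer: u(x, y) = - 3 y^{4}

Derivation:
Substitute the ansatz u = A y^{4} into the left-hand side.
Derivatives of the ansatz:
  u_y = 4 A y^{3}
  u_x = 0
Term by term:
  1/3·(u_y)² = \frac{16 A^{2} y^{6}}{3}
  1/2·u·u_y = 2 A^{2} y^{7}
  2·u_x = 0
So the left-hand side equals
  2 A^{2} y^{7} + \frac{16 A^{2} y^{6}}{3}
This must equal f(x, y) identically; expanded, f = 18 y^{7} + 48 y^{6}.
Matching coefficients of the independent functions:
  [y^{6}]:  \frac{16 A^{2}}{3} = 48
  [y^{7}]:  2 A^{2} = 18
These equations allow (A) = (-3) or (3).
Impose the point condition(s):
  u(0, 1) = -3  ⟹  A = -3
Only A = -3 satisfies everything.
Hence u(x, y) = - 3 y^{4}.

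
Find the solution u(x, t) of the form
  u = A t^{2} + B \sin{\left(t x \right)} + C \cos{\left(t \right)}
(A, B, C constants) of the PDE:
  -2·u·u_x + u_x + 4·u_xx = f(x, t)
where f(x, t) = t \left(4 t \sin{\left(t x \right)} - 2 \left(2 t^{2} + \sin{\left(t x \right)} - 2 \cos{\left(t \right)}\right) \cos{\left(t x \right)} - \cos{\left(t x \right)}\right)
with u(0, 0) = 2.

Substitute the ansatz u = A t^{2} + B \sin{\left(t x \right)} + C \cos{\left(t \right)} into the left-hand side.
Derivatives of the ansatz:
  u_x = B t \cos{\left(t x \right)}
  u_xx = - B t^{2} \sin{\left(t x \right)}
Term by term:
  -2·u·u_x = - 2 A B t^{3} \cos{\left(t x \right)} - 2 B^{2} t \sin{\left(t x \right)} \cos{\left(t x \right)} - 2 B C t \cos{\left(t \right)} \cos{\left(t x \right)}
  u_x = B t \cos{\left(t x \right)}
  4·u_xx = - 4 B t^{2} \sin{\left(t x \right)}
So the left-hand side equals
  - 2 A B t^{3} \cos{\left(t x \right)} - 2 B^{2} t \sin{\left(t x \right)} \cos{\left(t x \right)} - 2 B C t \cos{\left(t \right)} \cos{\left(t x \right)} - 4 B t^{2} \sin{\left(t x \right)} + B t \cos{\left(t x \right)}
This must equal f(x, t) identically; expanded, f = - 4 t^{3} \cos{\left(t x \right)} + 4 t^{2} \sin{\left(t x \right)} - 2 t \sin{\left(t x \right)} \cos{\left(t x \right)} + 4 t \cos{\left(t \right)} \cos{\left(t x \right)} - t \cos{\left(t x \right)}.
Matching coefficients of the independent functions:
  [t \cos{\left(t x \right)}]:  B = -1
  [t^{2} \sin{\left(t x \right)}]:  - 4 B = 4
  [t^{3} \cos{\left(t x \right)}]:  - 2 A B = -4
  [t \sin{\left(t x \right)} \cos{\left(t x \right)}]:  - 2 B^{2} = -2
  [t \cos{\left(t \right)} \cos{\left(t x \right)}]:  - 2 B C = 4
Solving: A = -2, B = -1, C = 2.
Check against the point condition:
  u(0, 0) = 2  ⟹  C = 2  ✓
Hence u(x, t) = - 2 t^{2} - \sin{\left(t x \right)} + 2 \cos{\left(t \right)}.

Answer: u(x, t) = - 2 t^{2} - \sin{\left(t x \right)} + 2 \cos{\left(t \right)}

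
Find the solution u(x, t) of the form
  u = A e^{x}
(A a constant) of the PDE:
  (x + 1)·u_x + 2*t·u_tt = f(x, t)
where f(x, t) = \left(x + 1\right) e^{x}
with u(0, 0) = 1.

Substitute the ansatz u = A e^{x} into the left-hand side.
Derivatives of the ansatz:
  u_x = A e^{x}
  u_tt = 0
Term by term:
  (x + 1)·u_x = A x e^{x} + A e^{x}
  2*t·u_tt = 0
So the left-hand side equals
  A x e^{x} + A e^{x}
This must equal f(x, t) identically; expanded, f = x e^{x} + e^{x}.
Matching coefficients of the independent functions:
  [x e^{x}, e^{x}]:  A = 1
Solving: A = 1.
Check against the point condition:
  u(0, 0) = 1  ⟹  A = 1  ✓
Hence u(x, t) = e^{x}.

Answer: u(x, t) = e^{x}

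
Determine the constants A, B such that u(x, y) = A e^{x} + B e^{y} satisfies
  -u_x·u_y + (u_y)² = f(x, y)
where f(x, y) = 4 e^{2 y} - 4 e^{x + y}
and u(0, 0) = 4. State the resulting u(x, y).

Substitute the ansatz u = A e^{x} + B e^{y} into the left-hand side.
Derivatives of the ansatz:
  u_x = A e^{x}
  u_y = B e^{y}
Term by term:
  -u_x·u_y = - A B e^{x} e^{y}
  (u_y)² = B^{2} e^{2 y}
So the left-hand side equals
  - A B e^{x} e^{y} + B^{2} e^{2 y}
This must equal f(x, y) identically; expanded, f = - 4 e^{x} e^{y} + 4 e^{2 y}.
Matching coefficients of the independent functions:
  [e^{x} e^{y}]:  - A B = -4
  [e^{2 y}]:  B^{2} = 4
These equations allow (A, B) = (-2, -2) or (2, 2).
Impose the point condition(s):
  u(0, 0) = 4  ⟹  A + B = 4
Only A = 2, B = 2 satisfies everything.
Hence u(x, y) = 2 e^{x} + 2 e^{y}.

Answer: u(x, y) = 2 e^{x} + 2 e^{y}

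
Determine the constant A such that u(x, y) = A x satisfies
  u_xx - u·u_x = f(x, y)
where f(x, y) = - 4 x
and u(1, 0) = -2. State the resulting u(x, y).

Substitute the ansatz u = A x into the left-hand side.
Derivatives of the ansatz:
  u_xx = 0
  u_x = A
Term by term:
  u_xx = 0
  -u·u_x = - A^{2} x
So the left-hand side equals
  - A^{2} x
This must equal f(x, y) = - 4 x identically.
Matching coefficients of the independent functions:
  [x]:  - A^{2} = -4
These equations allow (A) = (-2) or (2).
Impose the point condition(s):
  u(1, 0) = -2  ⟹  A = -2
Only A = -2 satisfies everything.
Hence u(x, y) = - 2 x.

Answer: u(x, y) = - 2 x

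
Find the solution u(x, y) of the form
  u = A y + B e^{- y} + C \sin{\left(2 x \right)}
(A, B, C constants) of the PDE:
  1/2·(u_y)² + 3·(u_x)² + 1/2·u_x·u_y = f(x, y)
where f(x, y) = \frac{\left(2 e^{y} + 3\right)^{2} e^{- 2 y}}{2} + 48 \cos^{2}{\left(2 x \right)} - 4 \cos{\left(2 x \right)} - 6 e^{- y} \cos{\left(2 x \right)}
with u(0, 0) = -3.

Answer: u(x, y) = 2 y - 2 \sin{\left(2 x \right)} - 3 e^{- y}

Derivation:
Substitute the ansatz u = A y + B e^{- y} + C \sin{\left(2 x \right)} into the left-hand side.
Derivatives of the ansatz:
  u_y = A - B e^{- y}
  u_x = 2 C \cos{\left(2 x \right)}
Term by term:
  1/2·(u_y)² = \frac{A^{2}}{2} - A B e^{- y} + \frac{B^{2} e^{- 2 y}}{2}
  3·(u_x)² = 12 C^{2} \cos^{2}{\left(2 x \right)}
  1/2·u_x·u_y = A C \cos{\left(2 x \right)} - B C e^{- y} \cos{\left(2 x \right)}
So the left-hand side equals
  \frac{A^{2}}{2} - A B e^{- y} + A C \cos{\left(2 x \right)} + \frac{B^{2} e^{- 2 y}}{2} - B C e^{- y} \cos{\left(2 x \right)} + 12 C^{2} \cos^{2}{\left(2 x \right)}
This must equal f(x, y) = \frac{\left(2 e^{y} + 3\right)^{2} e^{- 2 y}}{2} + 48 \cos^{2}{\left(2 x \right)} - 4 \cos{\left(2 x \right)} - 6 e^{- y} \cos{\left(2 x \right)} identically.
Matching coefficients of the independent functions:
  [constant term]:  \frac{A^{2}}{2} = 2
  [e^{- y} \cos{\left(2 x \right)}]:  - B C = -6
  [e^{- 2 y}]:  \frac{B^{2}}{2} = \frac{9}{2}
  [e^{- y}]:  - A B = 6
  [\cos{\left(2 x \right)}]:  A C = -4
  [\cos^{2}{\left(2 x \right)}]:  12 C^{2} = 48
These equations allow (A, B, C) = (-2, 3, 2) or (2, -3, -2).
Impose the point condition(s):
  u(0, 0) = -3  ⟹  B = -3
Only A = 2, B = -3, C = -2 satisfies everything.
Hence u(x, y) = 2 y - 2 \sin{\left(2 x \right)} - 3 e^{- y}.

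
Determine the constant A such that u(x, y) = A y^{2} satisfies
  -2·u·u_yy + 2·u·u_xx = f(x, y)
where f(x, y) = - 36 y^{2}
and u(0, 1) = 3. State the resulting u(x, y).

Substitute the ansatz u = A y^{2} into the left-hand side.
Derivatives of the ansatz:
  u_yy = 2 A
  u_xx = 0
Term by term:
  -2·u·u_yy = - 4 A^{2} y^{2}
  2·u·u_xx = 0
So the left-hand side equals
  - 4 A^{2} y^{2}
This must equal f(x, y) = - 36 y^{2} identically.
Matching coefficients of the independent functions:
  [y^{2}]:  - 4 A^{2} = -36
These equations allow (A) = (-3) or (3).
Impose the point condition(s):
  u(0, 1) = 3  ⟹  A = 3
Only A = 3 satisfies everything.
Hence u(x, y) = 3 y^{2}.

Answer: u(x, y) = 3 y^{2}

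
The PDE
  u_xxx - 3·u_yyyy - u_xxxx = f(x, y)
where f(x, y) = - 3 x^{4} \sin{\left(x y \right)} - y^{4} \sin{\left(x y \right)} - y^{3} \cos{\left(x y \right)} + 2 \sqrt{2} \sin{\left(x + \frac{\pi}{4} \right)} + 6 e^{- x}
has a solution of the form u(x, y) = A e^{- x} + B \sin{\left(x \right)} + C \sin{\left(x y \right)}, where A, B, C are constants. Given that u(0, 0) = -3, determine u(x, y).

Substitute the ansatz u = A e^{- x} + B \sin{\left(x \right)} + C \sin{\left(x y \right)} into the left-hand side.
Derivatives of the ansatz:
  u_xxx = - A e^{- x} - B \cos{\left(x \right)} - C y^{3} \cos{\left(x y \right)}
  u_yyyy = C x^{4} \sin{\left(x y \right)}
  u_xxxx = A e^{- x} + B \sin{\left(x \right)} + C y^{4} \sin{\left(x y \right)}
Term by term:
  u_xxx = - A e^{- x} - B \cos{\left(x \right)} - C y^{3} \cos{\left(x y \right)}
  -3·u_yyyy = - 3 C x^{4} \sin{\left(x y \right)}
  -u_xxxx = - A e^{- x} - B \sin{\left(x \right)} - C y^{4} \sin{\left(x y \right)}
So the left-hand side equals
  - 2 A e^{- x} - B \sin{\left(x \right)} - B \cos{\left(x \right)} - 3 C x^{4} \sin{\left(x y \right)} - C y^{4} \sin{\left(x y \right)} - C y^{3} \cos{\left(x y \right)}
This must equal f(x, y) identically; expanded, f = - 3 x^{4} \sin{\left(x y \right)} - y^{4} \sin{\left(x y \right)} - y^{3} \cos{\left(x y \right)} + 2 \sin{\left(x \right)} + 2 \cos{\left(x \right)} + 6 e^{- x}.
Matching coefficients of the independent functions:
  [x^{4} \sin{\left(x y \right)}]:  - 3 C = -3
  [y^{3} \cos{\left(x y \right)}, y^{4} \sin{\left(x y \right)}]:  - C = -1
  [e^{- x}]:  - 2 A = 6
  [\sin{\left(x \right)}, \cos{\left(x \right)}]:  - B = 2
Solving: A = -3, B = -2, C = 1.
Check against the point condition:
  u(0, 0) = -3  ⟹  A = -3  ✓
Hence u(x, y) = - 2 \sin{\left(x \right)} + \sin{\left(x y \right)} - 3 e^{- x}.

Answer: u(x, y) = - 2 \sin{\left(x \right)} + \sin{\left(x y \right)} - 3 e^{- x}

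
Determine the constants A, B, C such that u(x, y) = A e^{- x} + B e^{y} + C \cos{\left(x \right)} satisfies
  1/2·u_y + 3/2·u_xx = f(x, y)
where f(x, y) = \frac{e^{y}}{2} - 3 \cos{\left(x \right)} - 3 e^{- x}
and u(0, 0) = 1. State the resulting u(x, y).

Substitute the ansatz u = A e^{- x} + B e^{y} + C \cos{\left(x \right)} into the left-hand side.
Derivatives of the ansatz:
  u_y = B e^{y}
  u_xx = A e^{- x} - C \cos{\left(x \right)}
Term by term:
  1/2·u_y = \frac{B e^{y}}{2}
  3/2·u_xx = \frac{3 A e^{- x}}{2} - \frac{3 C \cos{\left(x \right)}}{2}
So the left-hand side equals
  \frac{3 A e^{- x}}{2} + \frac{B e^{y}}{2} - \frac{3 C \cos{\left(x \right)}}{2}
This must equal f(x, y) = \frac{e^{y}}{2} - 3 \cos{\left(x \right)} - 3 e^{- x} identically.
Matching coefficients of the independent functions:
  [e^{- x}]:  \frac{3 A}{2} = -3
  [e^{y}]:  \frac{B}{2} = \frac{1}{2}
  [\cos{\left(x \right)}]:  - \frac{3 C}{2} = -3
Solving: A = -2, B = 1, C = 2.
Check against the point condition:
  u(0, 0) = 1  ⟹  A + B + C = 1  ✓
Hence u(x, y) = e^{y} + 2 \cos{\left(x \right)} - 2 e^{- x}.

Answer: u(x, y) = e^{y} + 2 \cos{\left(x \right)} - 2 e^{- x}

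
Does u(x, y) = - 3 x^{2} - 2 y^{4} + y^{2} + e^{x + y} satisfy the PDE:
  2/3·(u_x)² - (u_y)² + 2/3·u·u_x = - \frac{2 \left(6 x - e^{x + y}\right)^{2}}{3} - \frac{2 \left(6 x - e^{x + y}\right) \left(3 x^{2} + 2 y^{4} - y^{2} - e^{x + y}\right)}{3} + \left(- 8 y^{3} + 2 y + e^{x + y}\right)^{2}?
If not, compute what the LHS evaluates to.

Evaluate each term of the left-hand side for u = - 3 x^{2} - 2 y^{4} + y^{2} + e^{x + y}.
Derivatives:
  u_x = - 6 x + e^{x} e^{y}
  u_y = - 8 y^{3} + 2 y + e^{x} e^{y}
Terms:
  2/3·(u_x)² = \frac{2 \left(6 x - e^{x + y}\right)^{2}}{3}
  -(u_y)² = - \left(- 8 y^{3} + 2 y + e^{x + y}\right)^{2}
  2/3·u·u_x = \frac{2 \left(6 x - e^{x + y}\right) \left(3 x^{2} + 2 y^{4} - y^{2} - e^{x + y}\right)}{3}
Sum: LHS = \frac{2 \left(6 x - e^{x + y}\right)^{2}}{3} + \frac{2 \left(6 x - e^{x + y}\right) \left(3 x^{2} + 2 y^{4} - y^{2} - e^{x + y}\right)}{3} - \left(- 8 y^{3} + 2 y + e^{x + y}\right)^{2}
Given right-hand side: - \frac{2 \left(6 x - e^{x + y}\right)^{2}}{3} - \frac{2 \left(6 x - e^{x + y}\right) \left(3 x^{2} + 2 y^{4} - y^{2} - e^{x + y}\right)}{3} + \left(- 8 y^{3} + 2 y + e^{x + y}\right)^{2}. Difference LHS − RHS = \frac{4 \left(6 x - e^{x + y}\right)^{2}}{3} + \frac{4 \left(6 x - e^{x + y}\right) \left(3 x^{2} + 2 y^{4} - y^{2} - e^{x + y}\right)}{3} - 2 \left(- 8 y^{3} + 2 y + e^{x + y}\right)^{2} ≠ 0, so u is not a solution.

Answer: No, the LHS evaluates to \frac{2 \left(6 x - e^{x + y}\right)^{2}}{3} + \frac{2 \left(6 x - e^{x + y}\right) \left(3 x^{2} + 2 y^{4} - y^{2} - e^{x + y}\right)}{3} - \left(- 8 y^{3} + 2 y + e^{x + y}\right)^{2}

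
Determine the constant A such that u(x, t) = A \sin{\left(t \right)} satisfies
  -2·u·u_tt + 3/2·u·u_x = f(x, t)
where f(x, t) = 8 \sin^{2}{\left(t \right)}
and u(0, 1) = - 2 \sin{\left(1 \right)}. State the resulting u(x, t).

Answer: u(x, t) = - 2 \sin{\left(t \right)}

Derivation:
Substitute the ansatz u = A \sin{\left(t \right)} into the left-hand side.
Derivatives of the ansatz:
  u_tt = - A \sin{\left(t \right)}
  u_x = 0
Term by term:
  -2·u·u_tt = 2 A^{2} \sin^{2}{\left(t \right)}
  3/2·u·u_x = 0
So the left-hand side equals
  2 A^{2} \sin^{2}{\left(t \right)}
This must equal f(x, t) = 8 \sin^{2}{\left(t \right)} identically.
Matching coefficients of the independent functions:
  [\sin^{2}{\left(t \right)}]:  2 A^{2} = 8
These equations allow (A) = (-2) or (2).
Impose the point condition(s):
  u(0, 1) = - 2 \sin{\left(1 \right)}  ⟹  A \sin{\left(1 \right)} = - 2 \sin{\left(1 \right)}
Only A = -2 satisfies everything.
Hence u(x, t) = - 2 \sin{\left(t \right)}.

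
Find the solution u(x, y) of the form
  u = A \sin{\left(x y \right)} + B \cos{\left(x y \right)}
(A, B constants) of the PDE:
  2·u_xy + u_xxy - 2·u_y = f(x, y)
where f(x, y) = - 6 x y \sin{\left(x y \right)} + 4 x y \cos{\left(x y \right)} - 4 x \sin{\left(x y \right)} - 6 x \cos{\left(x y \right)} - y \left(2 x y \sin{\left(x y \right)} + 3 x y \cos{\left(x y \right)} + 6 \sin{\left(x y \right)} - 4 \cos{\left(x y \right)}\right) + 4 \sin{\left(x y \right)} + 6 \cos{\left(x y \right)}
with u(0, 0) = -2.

Substitute the ansatz u = A \sin{\left(x y \right)} + B \cos{\left(x y \right)} into the left-hand side.
Derivatives of the ansatz:
  u_xy = - A x y \sin{\left(x y \right)} + A \cos{\left(x y \right)} - B x y \cos{\left(x y \right)} - B \sin{\left(x y \right)}
  u_xxy = - A x y^{2} \cos{\left(x y \right)} - 2 A y \sin{\left(x y \right)} + B x y^{2} \sin{\left(x y \right)} - 2 B y \cos{\left(x y \right)}
  u_y = A x \cos{\left(x y \right)} - B x \sin{\left(x y \right)}
Term by term:
  2·u_xy = - 2 A x y \sin{\left(x y \right)} + 2 A \cos{\left(x y \right)} - 2 B x y \cos{\left(x y \right)} - 2 B \sin{\left(x y \right)}
  u_xxy = - A x y^{2} \cos{\left(x y \right)} - 2 A y \sin{\left(x y \right)} + B x y^{2} \sin{\left(x y \right)} - 2 B y \cos{\left(x y \right)}
  -2·u_y = - 2 A x \cos{\left(x y \right)} + 2 B x \sin{\left(x y \right)}
So the left-hand side equals
  - A x y^{2} \cos{\left(x y \right)} - 2 A x y \sin{\left(x y \right)} - 2 A x \cos{\left(x y \right)} - 2 A y \sin{\left(x y \right)} + 2 A \cos{\left(x y \right)} + B x y^{2} \sin{\left(x y \right)} - 2 B x y \cos{\left(x y \right)} + 2 B x \sin{\left(x y \right)} - 2 B y \cos{\left(x y \right)} - 2 B \sin{\left(x y \right)}
This must equal f(x, y) identically; expanded, f = - 2 x y^{2} \sin{\left(x y \right)} - 3 x y^{2} \cos{\left(x y \right)} - 6 x y \sin{\left(x y \right)} + 4 x y \cos{\left(x y \right)} - 4 x \sin{\left(x y \right)} - 6 x \cos{\left(x y \right)} - 6 y \sin{\left(x y \right)} + 4 y \cos{\left(x y \right)} + 4 \sin{\left(x y \right)} + 6 \cos{\left(x y \right)}.
Matching coefficients of the independent functions:
  [x \sin{\left(x y \right)}]:  2 B = -4
  [x \cos{\left(x y \right)}, y \sin{\left(x y \right)}, x y \sin{\left(x y \right)}]:  - 2 A = -6
  [y \cos{\left(x y \right)}, x y \cos{\left(x y \right)}, \sin{\left(x y \right)}]:  - 2 B = 4
  [x y^{2} \sin{\left(x y \right)}]:  B = -2
  [x y^{2} \cos{\left(x y \right)}]:  - A = -3
  [\cos{\left(x y \right)}]:  2 A = 6
Solving: A = 3, B = -2.
Check against the point condition:
  u(0, 0) = -2  ⟹  B = -2  ✓
Hence u(x, y) = 3 \sin{\left(x y \right)} - 2 \cos{\left(x y \right)}.

Answer: u(x, y) = 3 \sin{\left(x y \right)} - 2 \cos{\left(x y \right)}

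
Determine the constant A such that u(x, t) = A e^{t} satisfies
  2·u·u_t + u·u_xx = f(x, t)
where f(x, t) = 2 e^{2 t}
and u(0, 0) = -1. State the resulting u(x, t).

Substitute the ansatz u = A e^{t} into the left-hand side.
Derivatives of the ansatz:
  u_t = A e^{t}
  u_xx = 0
Term by term:
  2·u·u_t = 2 A^{2} e^{2 t}
  u·u_xx = 0
So the left-hand side equals
  2 A^{2} e^{2 t}
This must equal f(x, t) = 2 e^{2 t} identically.
Matching coefficients of the independent functions:
  [e^{2 t}]:  2 A^{2} = 2
These equations allow (A) = (-1) or (1).
Impose the point condition(s):
  u(0, 0) = -1  ⟹  A = -1
Only A = -1 satisfies everything.
Hence u(x, t) = - e^{t}.

Answer: u(x, t) = - e^{t}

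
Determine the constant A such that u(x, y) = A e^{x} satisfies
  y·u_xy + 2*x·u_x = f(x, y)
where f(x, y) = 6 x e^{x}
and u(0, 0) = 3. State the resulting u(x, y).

Substitute the ansatz u = A e^{x} into the left-hand side.
Derivatives of the ansatz:
  u_xy = 0
  u_x = A e^{x}
Term by term:
  y·u_xy = 0
  2*x·u_x = 2 A x e^{x}
So the left-hand side equals
  2 A x e^{x}
This must equal f(x, y) = 6 x e^{x} identically.
Matching coefficients of the independent functions:
  [x e^{x}]:  2 A = 6
Solving: A = 3.
Check against the point condition:
  u(0, 0) = 3  ⟹  A = 3  ✓
Hence u(x, y) = 3 e^{x}.

Answer: u(x, y) = 3 e^{x}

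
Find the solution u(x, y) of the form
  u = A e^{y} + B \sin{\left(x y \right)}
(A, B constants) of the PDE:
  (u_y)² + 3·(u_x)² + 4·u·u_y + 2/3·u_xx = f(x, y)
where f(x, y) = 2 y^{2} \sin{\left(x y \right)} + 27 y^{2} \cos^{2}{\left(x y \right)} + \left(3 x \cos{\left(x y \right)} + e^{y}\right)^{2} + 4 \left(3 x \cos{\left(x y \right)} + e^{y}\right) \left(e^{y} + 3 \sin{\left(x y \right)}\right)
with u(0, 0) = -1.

Answer: u(x, y) = - e^{y} - 3 \sin{\left(x y \right)}

Derivation:
Substitute the ansatz u = A e^{y} + B \sin{\left(x y \right)} into the left-hand side.
Derivatives of the ansatz:
  u_y = A e^{y} + B x \cos{\left(x y \right)}
  u_x = B y \cos{\left(x y \right)}
  u_xx = - B y^{2} \sin{\left(x y \right)}
Term by term:
  (u_y)² = A^{2} e^{2 y} + 2 A B x e^{y} \cos{\left(x y \right)} + B^{2} x^{2} \cos^{2}{\left(x y \right)}
  3·(u_x)² = 3 B^{2} y^{2} \cos^{2}{\left(x y \right)}
  4·u·u_y = 4 A^{2} e^{2 y} + 4 A B x e^{y} \cos{\left(x y \right)} + 4 A B e^{y} \sin{\left(x y \right)} + 4 B^{2} x \sin{\left(x y \right)} \cos{\left(x y \right)}
  2/3·u_xx = - \frac{2 B y^{2} \sin{\left(x y \right)}}{3}
So the left-hand side equals
  5 A^{2} e^{2 y} + 6 A B x e^{y} \cos{\left(x y \right)} + 4 A B e^{y} \sin{\left(x y \right)} + B^{2} x^{2} \cos^{2}{\left(x y \right)} + 4 B^{2} x \sin{\left(x y \right)} \cos{\left(x y \right)} + 3 B^{2} y^{2} \cos^{2}{\left(x y \right)} - \frac{2 B y^{2} \sin{\left(x y \right)}}{3}
This must equal f(x, y) identically; expanded, f = 9 x^{2} \cos^{2}{\left(x y \right)} + 18 x e^{y} \cos{\left(x y \right)} + 36 x \sin{\left(x y \right)} \cos{\left(x y \right)} + 2 y^{2} \sin{\left(x y \right)} + 27 y^{2} \cos^{2}{\left(x y \right)} + 5 e^{2 y} + 12 e^{y} \sin{\left(x y \right)}.
Matching coefficients of the independent functions:
  [x^{2} \cos^{2}{\left(x y \right)}]:  B^{2} = 9
  [y^{2} \sin{\left(x y \right)}]:  - \frac{2 B}{3} = 2
  [y^{2} \cos^{2}{\left(x y \right)}]:  3 B^{2} = 27
  [e^{y} \sin{\left(x y \right)}]:  4 A B = 12
  [x e^{y} \cos{\left(x y \right)}]:  6 A B = 18
  [x \sin{\left(x y \right)} \cos{\left(x y \right)}]:  4 B^{2} = 36
  [e^{2 y}]:  5 A^{2} = 5
Solving: A = -1, B = -3.
Check against the point condition:
  u(0, 0) = -1  ⟹  A = -1  ✓
Hence u(x, y) = - e^{y} - 3 \sin{\left(x y \right)}.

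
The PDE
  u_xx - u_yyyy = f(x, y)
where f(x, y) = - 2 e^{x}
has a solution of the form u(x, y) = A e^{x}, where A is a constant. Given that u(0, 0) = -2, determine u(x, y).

Answer: u(x, y) = - 2 e^{x}

Derivation:
Substitute the ansatz u = A e^{x} into the left-hand side.
Derivatives of the ansatz:
  u_xx = A e^{x}
  u_yyyy = 0
Term by term:
  u_xx = A e^{x}
  -u_yyyy = 0
So the left-hand side equals
  A e^{x}
This must equal f(x, y) = - 2 e^{x} identically.
Matching coefficients of the independent functions:
  [e^{x}]:  A = -2
Solving: A = -2.
Check against the point condition:
  u(0, 0) = -2  ⟹  A = -2  ✓
Hence u(x, y) = - 2 e^{x}.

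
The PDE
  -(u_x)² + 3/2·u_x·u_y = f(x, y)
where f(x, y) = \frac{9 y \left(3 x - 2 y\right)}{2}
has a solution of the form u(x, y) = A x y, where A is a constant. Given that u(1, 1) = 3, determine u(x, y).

Answer: u(x, y) = 3 x y

Derivation:
Substitute the ansatz u = A x y into the left-hand side.
Derivatives of the ansatz:
  u_x = A y
  u_y = A x
Term by term:
  -(u_x)² = - A^{2} y^{2}
  3/2·u_x·u_y = \frac{3 A^{2} x y}{2}
So the left-hand side equals
  \frac{3 A^{2} x y}{2} - A^{2} y^{2}
This must equal f(x, y) = \frac{9 y \left(3 x - 2 y\right)}{2} identically.
Matching coefficients of the independent functions:
  [y^{2}]:  - A^{2} = -9
  [x y]:  \frac{3 A^{2}}{2} = \frac{27}{2}
These equations allow (A) = (-3) or (3).
Impose the point condition(s):
  u(1, 1) = 3  ⟹  A = 3
Only A = 3 satisfies everything.
Hence u(x, y) = 3 x y.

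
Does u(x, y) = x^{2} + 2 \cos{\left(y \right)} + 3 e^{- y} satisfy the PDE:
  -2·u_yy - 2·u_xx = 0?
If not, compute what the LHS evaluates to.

Evaluate each term of the left-hand side for u = x^{2} + 2 \cos{\left(y \right)} + 3 e^{- y}.
Derivatives:
  u_yy = - 2 \cos{\left(y \right)} + 3 e^{- y}
  u_xx = 2
Terms:
  -2·u_yy = 4 \cos{\left(y \right)} - 6 e^{- y}
  -2·u_xx = -4
Sum: LHS = 4 \cos{\left(y \right)} - 4 - 6 e^{- y}
Given right-hand side: 0. Difference LHS − RHS = 4 \cos{\left(y \right)} - 4 - 6 e^{- y} ≠ 0, so u is not a solution.

Answer: No, the LHS evaluates to 4 \cos{\left(y \right)} - 4 - 6 e^{- y}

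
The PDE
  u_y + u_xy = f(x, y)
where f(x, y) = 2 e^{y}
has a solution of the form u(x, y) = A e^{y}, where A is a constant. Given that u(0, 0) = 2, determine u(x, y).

Answer: u(x, y) = 2 e^{y}

Derivation:
Substitute the ansatz u = A e^{y} into the left-hand side.
Derivatives of the ansatz:
  u_y = A e^{y}
  u_xy = 0
Term by term:
  u_y = A e^{y}
  u_xy = 0
So the left-hand side equals
  A e^{y}
This must equal f(x, y) = 2 e^{y} identically.
Matching coefficients of the independent functions:
  [e^{y}]:  A = 2
Solving: A = 2.
Check against the point condition:
  u(0, 0) = 2  ⟹  A = 2  ✓
Hence u(x, y) = 2 e^{y}.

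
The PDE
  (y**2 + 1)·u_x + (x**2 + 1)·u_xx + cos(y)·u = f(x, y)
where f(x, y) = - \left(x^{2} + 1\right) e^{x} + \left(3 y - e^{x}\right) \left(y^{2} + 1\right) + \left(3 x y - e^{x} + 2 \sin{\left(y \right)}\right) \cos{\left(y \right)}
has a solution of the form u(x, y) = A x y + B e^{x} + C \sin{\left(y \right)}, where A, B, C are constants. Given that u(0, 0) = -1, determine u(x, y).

Substitute the ansatz u = A x y + B e^{x} + C \sin{\left(y \right)} into the left-hand side.
Derivatives of the ansatz:
  u_x = A y + B e^{x}
  u_xx = B e^{x}
Term by term:
  (y**2 + 1)·u_x = A y^{3} + A y + B y^{2} e^{x} + B e^{x}
  (x**2 + 1)·u_xx = B x^{2} e^{x} + B e^{x}
  cos(y)·u = A x y \cos{\left(y \right)} + B e^{x} \cos{\left(y \right)} + C \sin{\left(y \right)} \cos{\left(y \right)}
So the left-hand side equals
  A x y \cos{\left(y \right)} + A y^{3} + A y + B x^{2} e^{x} + B y^{2} e^{x} + B e^{x} \cos{\left(y \right)} + 2 B e^{x} + C \sin{\left(y \right)} \cos{\left(y \right)}
This must equal f(x, y) identically; expanded, f = - x^{2} e^{x} + 3 x y \cos{\left(y \right)} + 3 y^{3} - y^{2} e^{x} + 3 y - e^{x} \cos{\left(y \right)} - 2 e^{x} + 2 \sin{\left(y \right)} \cos{\left(y \right)}.
Matching coefficients of the independent functions:
  [y, y^{3}, x y \cos{\left(y \right)}]:  A = 3
  [x^{2} e^{x}, y^{2} e^{x}, e^{x} \cos{\left(y \right)}]:  B = -1
  [\sin{\left(y \right)} \cos{\left(y \right)}]:  C = 2
  [e^{x}]:  2 B = -2
Solving: A = 3, B = -1, C = 2.
Check against the point condition:
  u(0, 0) = -1  ⟹  B = -1  ✓
Hence u(x, y) = 3 x y - e^{x} + 2 \sin{\left(y \right)}.

Answer: u(x, y) = 3 x y - e^{x} + 2 \sin{\left(y \right)}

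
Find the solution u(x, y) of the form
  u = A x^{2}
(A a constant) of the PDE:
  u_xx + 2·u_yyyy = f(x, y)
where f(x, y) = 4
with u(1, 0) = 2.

Substitute the ansatz u = A x^{2} into the left-hand side.
Derivatives of the ansatz:
  u_xx = 2 A
  u_yyyy = 0
Term by term:
  u_xx = 2 A
  2·u_yyyy = 0
So the left-hand side equals
  2 A
This must equal f(x, y) = 4 identically.
Matching coefficients of the independent functions:
  [constant term]:  2 A = 4
Solving: A = 2.
Check against the point condition:
  u(1, 0) = 2  ⟹  A = 2  ✓
Hence u(x, y) = 2 x^{2}.

Answer: u(x, y) = 2 x^{2}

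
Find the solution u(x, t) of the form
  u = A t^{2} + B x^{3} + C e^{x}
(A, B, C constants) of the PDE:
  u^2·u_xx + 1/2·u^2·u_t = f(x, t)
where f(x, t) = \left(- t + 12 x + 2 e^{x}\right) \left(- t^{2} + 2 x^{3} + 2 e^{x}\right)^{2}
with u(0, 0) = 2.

Substitute the ansatz u = A t^{2} + B x^{3} + C e^{x} into the left-hand side.
Derivatives of the ansatz:
  u_xx = 6 B x + C e^{x}
  u_t = 2 A t
Term by term:
  u^2·u_xx = 6 A^{2} B t^{4} x + A^{2} C t^{4} e^{x} + 12 A B^{2} t^{2} x^{4} + 2 A B C t^{2} x^{3} e^{x} + 12 A B C t^{2} x e^{x} + 2 A C^{2} t^{2} e^{2 x} + 6 B^{3} x^{7} + B^{2} C x^{6} e^{x} + 12 B^{2} C x^{4} e^{x} + 2 B C^{2} x^{3} e^{2 x} + 6 B C^{2} x e^{2 x} + C^{3} e^{3 x}
  1/2·u^2·u_t = A^{3} t^{5} + 2 A^{2} B t^{3} x^{3} + 2 A^{2} C t^{3} e^{x} + A B^{2} t x^{6} + 2 A B C t x^{3} e^{x} + A C^{2} t e^{2 x}
So the left-hand side equals
  A^{3} t^{5} + 6 A^{2} B t^{4} x + 2 A^{2} B t^{3} x^{3} + A^{2} C t^{4} e^{x} + 2 A^{2} C t^{3} e^{x} + 12 A B^{2} t^{2} x^{4} + A B^{2} t x^{6} + 2 A B C t^{2} x^{3} e^{x} + 12 A B C t^{2} x e^{x} + 2 A B C t x^{3} e^{x} + 2 A C^{2} t^{2} e^{2 x} + A C^{2} t e^{2 x} + 6 B^{3} x^{7} + B^{2} C x^{6} e^{x} + 12 B^{2} C x^{4} e^{x} + 2 B C^{2} x^{3} e^{2 x} + 6 B C^{2} x e^{2 x} + C^{3} e^{3 x}
This must equal f(x, t) identically; expanded, f = - t^{5} + 12 t^{4} x + 2 t^{4} e^{x} + 4 t^{3} x^{3} + 4 t^{3} e^{x} - 48 t^{2} x^{4} - 8 t^{2} x^{3} e^{x} - 48 t^{2} x e^{x} - 8 t^{2} e^{2 x} - 4 t x^{6} - 8 t x^{3} e^{x} - 4 t e^{2 x} + 48 x^{7} + 8 x^{6} e^{x} + 96 x^{4} e^{x} + 16 x^{3} e^{2 x} + 48 x e^{2 x} + 8 e^{3 x}.
Matching coefficients of the independent functions:
(each divided by its leading coefficient; functions giving the same equation are listed together)
  [t^{5}]:  A^{3} + 1 = 0
  [x^{7}]:  B^{3} - 8 = 0
  [t x^{6}, t^{2} x^{4}]:  A B^{2} + 4 = 0
  [t e^{2 x}, t^{2} e^{2 x}]:  A C^{2} + 4 = 0
  [t^{3} x^{3}, t^{4} x]:  A^{2} B - 2 = 0
  [t^{3} e^{x}, t^{4} e^{x}]:  A^{2} C - 2 = 0
  [x e^{2 x}, x^{3} e^{2 x}]:  B C^{2} - 8 = 0
  [x^{4} e^{x}, x^{6} e^{x}]:  B^{2} C - 8 = 0
  [t x^{3} e^{x}, t^{2} x e^{x}, t^{2} x^{3} e^{x}]:  A B C + 4 = 0
  [e^{3 x}]:  C^{3} - 8 = 0
Solving: A = -1, B = 2, C = 2.
Check against the point condition:
  u(0, 0) = 2  ⟹  C = 2  ✓
Hence u(x, t) = - t^{2} + 2 x^{3} + 2 e^{x}.

Answer: u(x, t) = - t^{2} + 2 x^{3} + 2 e^{x}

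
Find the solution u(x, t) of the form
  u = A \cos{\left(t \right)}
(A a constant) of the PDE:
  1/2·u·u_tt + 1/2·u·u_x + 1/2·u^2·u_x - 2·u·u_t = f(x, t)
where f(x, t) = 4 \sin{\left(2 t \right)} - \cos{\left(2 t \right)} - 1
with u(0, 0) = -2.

Substitute the ansatz u = A \cos{\left(t \right)} into the left-hand side.
Derivatives of the ansatz:
  u_tt = - A \cos{\left(t \right)}
  u_x = 0
  u_t = - A \sin{\left(t \right)}
Term by term:
  1/2·u·u_tt = - \frac{A^{2} \cos^{2}{\left(t \right)}}{2}
  1/2·u·u_x = 0
  1/2·u^2·u_x = 0
  -2·u·u_t = 2 A^{2} \sin{\left(t \right)} \cos{\left(t \right)}
So the left-hand side equals
  2 A^{2} \sin{\left(t \right)} \cos{\left(t \right)} - \frac{A^{2} \cos^{2}{\left(t \right)}}{2}
This must equal f(x, t) identically; expanded, f = 8 \sin{\left(t \right)} \cos{\left(t \right)} - 2 \cos^{2}{\left(t \right)}.
Matching coefficients of the independent functions:
  [\sin{\left(t \right)} \cos{\left(t \right)}]:  2 A^{2} = 8
  [\cos^{2}{\left(t \right)}]:  - \frac{A^{2}}{2} = -2
These equations allow (A) = (-2) or (2).
Impose the point condition(s):
  u(0, 0) = -2  ⟹  A = -2
Only A = -2 satisfies everything.
Hence u(x, t) = - 2 \cos{\left(t \right)}.

Answer: u(x, t) = - 2 \cos{\left(t \right)}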